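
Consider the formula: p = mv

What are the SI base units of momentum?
Units of each symbol in p = mv:
  m (mass): kg
  v (velocity): m/s

Multiplying the contributions: [kg] · [m/s]
Adding exponents of each base unit: kg: 1, m: 1, s: -1
SI base units of momentum: kg·m/s

Answer: kg·m/s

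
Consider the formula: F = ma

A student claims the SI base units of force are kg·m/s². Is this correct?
Units of each symbol in F = ma:
  m (mass): kg
  a (acceleration): m/s²

Multiplying the contributions: [kg] · [m/s²]
Adding exponents of each base unit: kg: 1, m: 1, s: -2
SI base units of force: kg·m/s²

The claimed units kg·m/s² match the derived units, so the claim is correct.

Answer: Yes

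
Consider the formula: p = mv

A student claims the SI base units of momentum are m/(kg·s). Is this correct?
Units of each symbol in p = mv:
  m (mass): kg
  v (velocity): m/s

Multiplying the contributions: [kg] · [m/s]
Adding exponents of each base unit: kg: 1, m: 1, s: -1
SI base units of momentum: kg·m/s

The claimed units m/(kg·s) (exponents kg: -1, m: 1, s: -1) do not match the derived units kg·m/s (exponents kg: 1, m: 1, s: -1), so the claim is incorrect.

Answer: No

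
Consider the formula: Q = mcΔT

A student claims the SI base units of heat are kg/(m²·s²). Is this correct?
Units of each symbol in Q = mcΔT:
  m (mass): kg
  c (specific heat capacity, in J/(kg·K)): m²/(s²·K)
  ΔT (temperature change): K

Multiplying the contributions: [kg] · [m²/(s²·K)] · [K]
Adding exponents of each base unit: kg: 1, m: 2, s: -2
SI base units of heat: kg·m²/s²

The claimed units kg/(m²·s²) (exponents kg: 1, m: -2, s: -2) do not match the derived units kg·m²/s² (exponents kg: 1, m: 2, s: -2), so the claim is incorrect.

Answer: No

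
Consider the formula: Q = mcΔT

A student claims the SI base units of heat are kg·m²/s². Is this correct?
Units of each symbol in Q = mcΔT:
  m (mass): kg
  c (specific heat capacity, in J/(kg·K)): m²/(s²·K)
  ΔT (temperature change): K

Multiplying the contributions: [kg] · [m²/(s²·K)] · [K]
Adding exponents of each base unit: kg: 1, m: 2, s: -2
SI base units of heat: kg·m²/s²

The claimed units kg·m²/s² match the derived units, so the claim is correct.

Answer: Yes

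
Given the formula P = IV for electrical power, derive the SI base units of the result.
Units of each symbol in P = IV:
  I (current): A
  V (voltage, in volts): kg·m²/(s³·A)

Multiplying the contributions: [A] · [kg·m²/(s³·A)]
Adding exponents of each base unit: kg: 1, m: 2, s: -3
SI base units of electrical power: kg·m²/s³

Answer: kg·m²/s³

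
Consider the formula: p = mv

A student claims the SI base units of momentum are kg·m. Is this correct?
Units of each symbol in p = mv:
  m (mass): kg
  v (velocity): m/s

Multiplying the contributions: [kg] · [m/s]
Adding exponents of each base unit: kg: 1, m: 1, s: -1
SI base units of momentum: kg·m/s

The claimed units kg·m (exponents kg: 1, m: 1) do not match the derived units kg·m/s (exponents kg: 1, m: 1, s: -1), so the claim is incorrect.

Answer: No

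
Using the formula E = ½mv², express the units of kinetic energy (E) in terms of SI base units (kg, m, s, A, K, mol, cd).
Units of each symbol in E = ½mv²:
  m (mass): kg
  v (speed): m/s  → to the power 2, contributes m²/s²
  The factor ½ is dimensionless.

Multiplying the contributions: [kg] · [m²/s²]
Adding exponents of each base unit: kg: 1, m: 2, s: -2
SI base units of kinetic energy: kg·m²/s²

Answer: kg·m²/s²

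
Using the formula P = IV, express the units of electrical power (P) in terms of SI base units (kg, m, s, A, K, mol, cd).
Units of each symbol in P = IV:
  I (current): A
  V (voltage, in volts): kg·m²/(s³·A)

Multiplying the contributions: [A] · [kg·m²/(s³·A)]
Adding exponents of each base unit: kg: 1, m: 2, s: -3
SI base units of electrical power: kg·m²/s³

Answer: kg·m²/s³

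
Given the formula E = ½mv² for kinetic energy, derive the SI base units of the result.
Units of each symbol in E = ½mv²:
  m (mass): kg
  v (speed): m/s  → to the power 2, contributes m²/s²
  The factor ½ is dimensionless.

Multiplying the contributions: [kg] · [m²/s²]
Adding exponents of each base unit: kg: 1, m: 2, s: -2
SI base units of kinetic energy: kg·m²/s²

Answer: kg·m²/s²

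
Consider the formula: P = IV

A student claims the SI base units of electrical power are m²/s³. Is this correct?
Units of each symbol in P = IV:
  I (current): A
  V (voltage, in volts): kg·m²/(s³·A)

Multiplying the contributions: [A] · [kg·m²/(s³·A)]
Adding exponents of each base unit: kg: 1, m: 2, s: -3
SI base units of electrical power: kg·m²/s³

The claimed units m²/s³ (exponents m: 2, s: -3) do not match the derived units kg·m²/s³ (exponents kg: 1, m: 2, s: -3), so the claim is incorrect.

Answer: No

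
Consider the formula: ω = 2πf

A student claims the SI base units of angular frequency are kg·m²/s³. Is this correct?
Units of each symbol in ω = 2πf:
  f (frequency): 1/s
  The factor 2π is dimensionless.

Multiplying the contributions: [1/s]
Adding exponents of each base unit: s: -1
SI base units of angular frequency: 1/s

The claimed units kg·m²/s³ (exponents kg: 1, m: 2, s: -3) do not match the derived units 1/s (exponents s: -1), so the claim is incorrect.

Answer: No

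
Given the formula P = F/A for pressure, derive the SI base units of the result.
Units of each symbol in P = F/A:
  F (force): kg·m/s²
  A (area): m²  → in the denominator, contributes 1/m²

Multiplying the contributions: [kg·m/s²] · [1/m²]
Adding exponents of each base unit: kg: 1, m: -1, s: -2
SI base units of pressure: kg/(m·s²)

Answer: kg/(m·s²)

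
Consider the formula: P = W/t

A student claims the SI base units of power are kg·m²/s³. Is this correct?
Units of each symbol in P = W/t:
  W (work): kg·m²/s²
  t (time): s  → in the denominator, contributes 1/s

Multiplying the contributions: [kg·m²/s²] · [1/s]
Adding exponents of each base unit: kg: 1, m: 2, s: -3
SI base units of power: kg·m²/s³

The claimed units kg·m²/s³ match the derived units, so the claim is correct.

Answer: Yes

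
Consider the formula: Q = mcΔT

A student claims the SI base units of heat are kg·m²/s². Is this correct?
Units of each symbol in Q = mcΔT:
  m (mass): kg
  c (specific heat capacity, in J/(kg·K)): m²/(s²·K)
  ΔT (temperature change): K

Multiplying the contributions: [kg] · [m²/(s²·K)] · [K]
Adding exponents of each base unit: kg: 1, m: 2, s: -2
SI base units of heat: kg·m²/s²

The claimed units kg·m²/s² match the derived units, so the claim is correct.

Answer: Yes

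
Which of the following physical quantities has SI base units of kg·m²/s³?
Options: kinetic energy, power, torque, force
Checking the SI base units of each option:
  kinetic energy (E = ½mv²): kg·m²/s²  ✗
  power (P = W/t): kg·m²/s³  ✓ matches
  torque (τ = Fr): kg·m²/s²  ✗
  force (F = ma): kg·m/s²  ✗

Only power has units kg·m²/s³.

Answer: power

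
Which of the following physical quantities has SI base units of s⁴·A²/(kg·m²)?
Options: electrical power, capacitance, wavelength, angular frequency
Checking the SI base units of each option:
  electrical power (P = IV): kg·m²/s³  ✗
  capacitance (C = Q/V): s⁴·A²/(kg·m²)  ✓ matches
  wavelength (λ = v/f): m  ✗
  angular frequency (ω = 2πf): 1/s  ✗

Only capacitance has units s⁴·A²/(kg·m²).

Answer: capacitance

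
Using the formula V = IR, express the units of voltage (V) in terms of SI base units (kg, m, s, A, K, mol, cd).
Units of each symbol in V = IR:
  I (current): A
  R (resistance, in ohms): kg·m²/(s³·A²)

Multiplying the contributions: [A] · [kg·m²/(s³·A²)]
Adding exponents of each base unit: kg: 1, m: 2, s: -3, A: -1
SI base units of voltage: kg·m²/(s³·A)

Answer: kg·m²/(s³·A)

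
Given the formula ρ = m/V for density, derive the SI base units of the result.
Units of each symbol in ρ = m/V:
  m (mass): kg
  V (volume): m³  → in the denominator, contributes 1/m³

Multiplying the contributions: [kg] · [1/m³]
Adding exponents of each base unit: kg: 1, m: -3
SI base units of density: kg/m³

Answer: kg/m³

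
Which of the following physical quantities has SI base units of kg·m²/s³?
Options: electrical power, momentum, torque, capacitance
Checking the SI base units of each option:
  electrical power (P = IV): kg·m²/s³  ✓ matches
  momentum (p = mv): kg·m/s  ✗
  torque (τ = Fr): kg·m²/s²  ✗
  capacitance (C = Q/V): s⁴·A²/(kg·m²)  ✗

Only electrical power has units kg·m²/s³.

Answer: electrical power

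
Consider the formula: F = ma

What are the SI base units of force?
Units of each symbol in F = ma:
  m (mass): kg
  a (acceleration): m/s²

Multiplying the contributions: [kg] · [m/s²]
Adding exponents of each base unit: kg: 1, m: 1, s: -2
SI base units of force: kg·m/s²

Answer: kg·m/s²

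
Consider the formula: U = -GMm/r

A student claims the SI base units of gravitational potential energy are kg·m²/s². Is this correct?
Units of each symbol in U = -GMm/r:
  G (gravitational constant): m³/(kg·s²)
  M (mass): kg
  m (mass): kg
  r (distance): m  → in the denominator, contributes 1/m
  The minus sign does not affect the units.

Multiplying the contributions: [m³/(kg·s²)] · [kg] · [kg] · [1/m]
Adding exponents of each base unit: kg: 1, m: 2, s: -2
SI base units of gravitational potential energy: kg·m²/s²

The claimed units kg·m²/s² match the derived units, so the claim is correct.

Answer: Yes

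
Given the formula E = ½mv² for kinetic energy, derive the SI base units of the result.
Units of each symbol in E = ½mv²:
  m (mass): kg
  v (speed): m/s  → to the power 2, contributes m²/s²
  The factor ½ is dimensionless.

Multiplying the contributions: [kg] · [m²/s²]
Adding exponents of each base unit: kg: 1, m: 2, s: -2
SI base units of kinetic energy: kg·m²/s²

Answer: kg·m²/s²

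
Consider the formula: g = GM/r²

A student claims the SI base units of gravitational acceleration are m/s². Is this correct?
Units of each symbol in g = GM/r²:
  G (gravitational constant): m³/(kg·s²)
  M (mass): kg
  r (distance): m  → to the power 2 in the denominator, contributes 1/m²

Multiplying the contributions: [m³/(kg·s²)] · [kg] · [1/m²]
Adding exponents of each base unit: m: 1, s: -2
SI base units of gravitational acceleration: m/s²

The claimed units m/s² match the derived units, so the claim is correct.

Answer: Yes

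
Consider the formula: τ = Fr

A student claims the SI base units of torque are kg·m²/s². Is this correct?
Units of each symbol in τ = Fr:
  F (force): kg·m/s²
  r (lever arm): m

Multiplying the contributions: [kg·m/s²] · [m]
Adding exponents of each base unit: kg: 1, m: 2, s: -2
SI base units of torque: kg·m²/s²

The claimed units kg·m²/s² match the derived units, so the claim is correct.

Answer: Yes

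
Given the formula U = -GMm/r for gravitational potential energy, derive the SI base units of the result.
Units of each symbol in U = -GMm/r:
  G (gravitational constant): m³/(kg·s²)
  M (mass): kg
  m (mass): kg
  r (distance): m  → in the denominator, contributes 1/m
  The minus sign does not affect the units.

Multiplying the contributions: [m³/(kg·s²)] · [kg] · [kg] · [1/m]
Adding exponents of each base unit: kg: 1, m: 2, s: -2
SI base units of gravitational potential energy: kg·m²/s²

Answer: kg·m²/s²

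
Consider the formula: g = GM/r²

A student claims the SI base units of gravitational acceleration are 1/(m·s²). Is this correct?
Units of each symbol in g = GM/r²:
  G (gravitational constant): m³/(kg·s²)
  M (mass): kg
  r (distance): m  → to the power 2 in the denominator, contributes 1/m²

Multiplying the contributions: [m³/(kg·s²)] · [kg] · [1/m²]
Adding exponents of each base unit: m: 1, s: -2
SI base units of gravitational acceleration: m/s²

The claimed units 1/(m·s²) (exponents m: -1, s: -2) do not match the derived units m/s² (exponents m: 1, s: -2), so the claim is incorrect.

Answer: No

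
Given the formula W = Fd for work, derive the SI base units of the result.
Units of each symbol in W = Fd:
  F (force): kg·m/s²
  d (displacement): m

Multiplying the contributions: [kg·m/s²] · [m]
Adding exponents of each base unit: kg: 1, m: 2, s: -2
SI base units of work: kg·m²/s²

Answer: kg·m²/s²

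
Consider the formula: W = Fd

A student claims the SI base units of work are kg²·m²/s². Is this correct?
Units of each symbol in W = Fd:
  F (force): kg·m/s²
  d (displacement): m

Multiplying the contributions: [kg·m/s²] · [m]
Adding exponents of each base unit: kg: 1, m: 2, s: -2
SI base units of work: kg·m²/s²

The claimed units kg²·m²/s² (exponents kg: 2, m: 2, s: -2) do not match the derived units kg·m²/s² (exponents kg: 1, m: 2, s: -2), so the claim is incorrect.

Answer: No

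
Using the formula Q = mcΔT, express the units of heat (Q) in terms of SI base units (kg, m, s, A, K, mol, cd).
Units of each symbol in Q = mcΔT:
  m (mass): kg
  c (specific heat capacity, in J/(kg·K)): m²/(s²·K)
  ΔT (temperature change): K

Multiplying the contributions: [kg] · [m²/(s²·K)] · [K]
Adding exponents of each base unit: kg: 1, m: 2, s: -2
SI base units of heat: kg·m²/s²

Answer: kg·m²/s²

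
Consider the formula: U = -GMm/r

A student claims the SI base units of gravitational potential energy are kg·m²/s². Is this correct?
Units of each symbol in U = -GMm/r:
  G (gravitational constant): m³/(kg·s²)
  M (mass): kg
  m (mass): kg
  r (distance): m  → in the denominator, contributes 1/m
  The minus sign does not affect the units.

Multiplying the contributions: [m³/(kg·s²)] · [kg] · [kg] · [1/m]
Adding exponents of each base unit: kg: 1, m: 2, s: -2
SI base units of gravitational potential energy: kg·m²/s²

The claimed units kg·m²/s² match the derived units, so the claim is correct.

Answer: Yes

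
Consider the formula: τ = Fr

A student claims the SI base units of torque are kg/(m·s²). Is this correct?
Units of each symbol in τ = Fr:
  F (force): kg·m/s²
  r (lever arm): m

Multiplying the contributions: [kg·m/s²] · [m]
Adding exponents of each base unit: kg: 1, m: 2, s: -2
SI base units of torque: kg·m²/s²

The claimed units kg/(m·s²) (exponents kg: 1, m: -1, s: -2) do not match the derived units kg·m²/s² (exponents kg: 1, m: 2, s: -2), so the claim is incorrect.

Answer: No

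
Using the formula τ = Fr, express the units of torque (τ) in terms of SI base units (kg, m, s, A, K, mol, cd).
Units of each symbol in τ = Fr:
  F (force): kg·m/s²
  r (lever arm): m

Multiplying the contributions: [kg·m/s²] · [m]
Adding exponents of each base unit: kg: 1, m: 2, s: -2
SI base units of torque: kg·m²/s²

Answer: kg·m²/s²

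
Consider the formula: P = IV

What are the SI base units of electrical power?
Units of each symbol in P = IV:
  I (current): A
  V (voltage, in volts): kg·m²/(s³·A)

Multiplying the contributions: [A] · [kg·m²/(s³·A)]
Adding exponents of each base unit: kg: 1, m: 2, s: -3
SI base units of electrical power: kg·m²/s³

Answer: kg·m²/s³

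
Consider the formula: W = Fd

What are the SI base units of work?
Units of each symbol in W = Fd:
  F (force): kg·m/s²
  d (displacement): m

Multiplying the contributions: [kg·m/s²] · [m]
Adding exponents of each base unit: kg: 1, m: 2, s: -2
SI base units of work: kg·m²/s²

Answer: kg·m²/s²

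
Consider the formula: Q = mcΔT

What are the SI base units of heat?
Units of each symbol in Q = mcΔT:
  m (mass): kg
  c (specific heat capacity, in J/(kg·K)): m²/(s²·K)
  ΔT (temperature change): K

Multiplying the contributions: [kg] · [m²/(s²·K)] · [K]
Adding exponents of each base unit: kg: 1, m: 2, s: -2
SI base units of heat: kg·m²/s²

Answer: kg·m²/s²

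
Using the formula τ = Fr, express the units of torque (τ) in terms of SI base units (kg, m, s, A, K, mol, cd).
Units of each symbol in τ = Fr:
  F (force): kg·m/s²
  r (lever arm): m

Multiplying the contributions: [kg·m/s²] · [m]
Adding exponents of each base unit: kg: 1, m: 2, s: -2
SI base units of torque: kg·m²/s²

Answer: kg·m²/s²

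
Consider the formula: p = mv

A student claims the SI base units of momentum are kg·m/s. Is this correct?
Units of each symbol in p = mv:
  m (mass): kg
  v (velocity): m/s

Multiplying the contributions: [kg] · [m/s]
Adding exponents of each base unit: kg: 1, m: 1, s: -1
SI base units of momentum: kg·m/s

The claimed units kg·m/s match the derived units, so the claim is correct.

Answer: Yes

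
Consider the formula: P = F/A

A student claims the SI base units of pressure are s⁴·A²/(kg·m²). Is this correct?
Units of each symbol in P = F/A:
  F (force): kg·m/s²
  A (area): m²  → in the denominator, contributes 1/m²

Multiplying the contributions: [kg·m/s²] · [1/m²]
Adding exponents of each base unit: kg: 1, m: -1, s: -2
SI base units of pressure: kg/(m·s²)

The claimed units s⁴·A²/(kg·m²) (exponents kg: -1, m: -2, s: 4, A: 2) do not match the derived units kg/(m·s²) (exponents kg: 1, m: -1, s: -2), so the claim is incorrect.

Answer: No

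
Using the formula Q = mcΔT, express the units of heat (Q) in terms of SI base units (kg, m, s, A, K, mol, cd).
Units of each symbol in Q = mcΔT:
  m (mass): kg
  c (specific heat capacity, in J/(kg·K)): m²/(s²·K)
  ΔT (temperature change): K

Multiplying the contributions: [kg] · [m²/(s²·K)] · [K]
Adding exponents of each base unit: kg: 1, m: 2, s: -2
SI base units of heat: kg·m²/s²

Answer: kg·m²/s²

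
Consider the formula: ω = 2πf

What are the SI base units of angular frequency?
Units of each symbol in ω = 2πf:
  f (frequency): 1/s
  The factor 2π is dimensionless.

Multiplying the contributions: [1/s]
Adding exponents of each base unit: s: -1
SI base units of angular frequency: 1/s

Answer: 1/s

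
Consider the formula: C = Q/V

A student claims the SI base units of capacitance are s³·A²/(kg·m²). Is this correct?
Units of each symbol in C = Q/V:
  Q (charge, in coulombs): s·A
  V (voltage, in volts): kg·m²/(s³·A)  → in the denominator, contributes s³·A/(kg·m²)

Multiplying the contributions: [s·A] · [s³·A/(kg·m²)]
Adding exponents of each base unit: kg: -1, m: -2, s: 4, A: 2
SI base units of capacitance: s⁴·A²/(kg·m²)

The claimed units s³·A²/(kg·m²) (exponents kg: -1, m: -2, s: 3, A: 2) do not match the derived units s⁴·A²/(kg·m²) (exponents kg: -1, m: -2, s: 4, A: 2), so the claim is incorrect.

Answer: No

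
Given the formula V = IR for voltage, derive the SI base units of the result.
Units of each symbol in V = IR:
  I (current): A
  R (resistance, in ohms): kg·m²/(s³·A²)

Multiplying the contributions: [A] · [kg·m²/(s³·A²)]
Adding exponents of each base unit: kg: 1, m: 2, s: -3, A: -1
SI base units of voltage: kg·m²/(s³·A)

Answer: kg·m²/(s³·A)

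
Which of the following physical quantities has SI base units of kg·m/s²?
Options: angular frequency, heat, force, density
Checking the SI base units of each option:
  angular frequency (ω = 2πf): 1/s  ✗
  heat (Q = mcΔT): kg·m²/s²  ✗
  force (F = ma): kg·m/s²  ✓ matches
  density (ρ = m/V): kg/m³  ✗

Only force has units kg·m/s².

Answer: force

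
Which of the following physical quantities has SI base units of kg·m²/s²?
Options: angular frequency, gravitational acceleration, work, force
Checking the SI base units of each option:
  angular frequency (ω = 2πf): 1/s  ✗
  gravitational acceleration (g = GM/r²): m/s²  ✗
  work (W = Fd): kg·m²/s²  ✓ matches
  force (F = ma): kg·m/s²  ✗

Only work has units kg·m²/s².

Answer: work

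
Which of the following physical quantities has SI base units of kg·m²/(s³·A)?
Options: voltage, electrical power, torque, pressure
Checking the SI base units of each option:
  voltage (V = IR): kg·m²/(s³·A)  ✓ matches
  electrical power (P = IV): kg·m²/s³  ✗
  torque (τ = Fr): kg·m²/s²  ✗
  pressure (P = F/A): kg/(m·s²)  ✗

Only voltage has units kg·m²/(s³·A).

Answer: voltage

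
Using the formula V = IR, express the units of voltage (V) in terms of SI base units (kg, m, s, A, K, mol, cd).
Units of each symbol in V = IR:
  I (current): A
  R (resistance, in ohms): kg·m²/(s³·A²)

Multiplying the contributions: [A] · [kg·m²/(s³·A²)]
Adding exponents of each base unit: kg: 1, m: 2, s: -3, A: -1
SI base units of voltage: kg·m²/(s³·A)

Answer: kg·m²/(s³·A)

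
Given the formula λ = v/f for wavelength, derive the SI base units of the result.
Units of each symbol in λ = v/f:
  v (wave speed): m/s
  f (frequency): 1/s  → in the denominator, contributes s

Multiplying the contributions: [m/s] · [s]
Adding exponents of each base unit: m: 1
SI base units of wavelength: m

Answer: m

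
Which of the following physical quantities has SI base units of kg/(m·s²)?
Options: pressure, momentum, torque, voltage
Checking the SI base units of each option:
  pressure (P = F/A): kg/(m·s²)  ✓ matches
  momentum (p = mv): kg·m/s  ✗
  torque (τ = Fr): kg·m²/s²  ✗
  voltage (V = IR): kg·m²/(s³·A)  ✗

Only pressure has units kg/(m·s²).

Answer: pressure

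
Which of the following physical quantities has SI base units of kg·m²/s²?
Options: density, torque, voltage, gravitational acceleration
Checking the SI base units of each option:
  density (ρ = m/V): kg/m³  ✗
  torque (τ = Fr): kg·m²/s²  ✓ matches
  voltage (V = IR): kg·m²/(s³·A)  ✗
  gravitational acceleration (g = GM/r²): m/s²  ✗

Only torque has units kg·m²/s².

Answer: torque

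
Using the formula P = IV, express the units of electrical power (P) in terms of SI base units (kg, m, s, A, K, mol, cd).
Units of each symbol in P = IV:
  I (current): A
  V (voltage, in volts): kg·m²/(s³·A)

Multiplying the contributions: [A] · [kg·m²/(s³·A)]
Adding exponents of each base unit: kg: 1, m: 2, s: -3
SI base units of electrical power: kg·m²/s³

Answer: kg·m²/s³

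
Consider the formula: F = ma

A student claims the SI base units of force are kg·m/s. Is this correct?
Units of each symbol in F = ma:
  m (mass): kg
  a (acceleration): m/s²

Multiplying the contributions: [kg] · [m/s²]
Adding exponents of each base unit: kg: 1, m: 1, s: -2
SI base units of force: kg·m/s²

The claimed units kg·m/s (exponents kg: 1, m: 1, s: -1) do not match the derived units kg·m/s² (exponents kg: 1, m: 1, s: -2), so the claim is incorrect.

Answer: No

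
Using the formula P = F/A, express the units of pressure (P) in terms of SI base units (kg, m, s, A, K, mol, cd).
Units of each symbol in P = F/A:
  F (force): kg·m/s²
  A (area): m²  → in the denominator, contributes 1/m²

Multiplying the contributions: [kg·m/s²] · [1/m²]
Adding exponents of each base unit: kg: 1, m: -1, s: -2
SI base units of pressure: kg/(m·s²)

Answer: kg/(m·s²)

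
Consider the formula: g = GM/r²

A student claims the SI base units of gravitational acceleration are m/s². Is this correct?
Units of each symbol in g = GM/r²:
  G (gravitational constant): m³/(kg·s²)
  M (mass): kg
  r (distance): m  → to the power 2 in the denominator, contributes 1/m²

Multiplying the contributions: [m³/(kg·s²)] · [kg] · [1/m²]
Adding exponents of each base unit: m: 1, s: -2
SI base units of gravitational acceleration: m/s²

The claimed units m/s² match the derived units, so the claim is correct.

Answer: Yes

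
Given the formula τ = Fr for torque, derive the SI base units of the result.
Units of each symbol in τ = Fr:
  F (force): kg·m/s²
  r (lever arm): m

Multiplying the contributions: [kg·m/s²] · [m]
Adding exponents of each base unit: kg: 1, m: 2, s: -2
SI base units of torque: kg·m²/s²

Answer: kg·m²/s²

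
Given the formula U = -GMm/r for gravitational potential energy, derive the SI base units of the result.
Units of each symbol in U = -GMm/r:
  G (gravitational constant): m³/(kg·s²)
  M (mass): kg
  m (mass): kg
  r (distance): m  → in the denominator, contributes 1/m
  The minus sign does not affect the units.

Multiplying the contributions: [m³/(kg·s²)] · [kg] · [kg] · [1/m]
Adding exponents of each base unit: kg: 1, m: 2, s: -2
SI base units of gravitational potential energy: kg·m²/s²

Answer: kg·m²/s²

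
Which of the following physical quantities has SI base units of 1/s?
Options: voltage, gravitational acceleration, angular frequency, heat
Checking the SI base units of each option:
  voltage (V = IR): kg·m²/(s³·A)  ✗
  gravitational acceleration (g = GM/r²): m/s²  ✗
  angular frequency (ω = 2πf): 1/s  ✓ matches
  heat (Q = mcΔT): kg·m²/s²  ✗

Only angular frequency has units 1/s.

Answer: angular frequency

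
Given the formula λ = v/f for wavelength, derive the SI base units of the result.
Units of each symbol in λ = v/f:
  v (wave speed): m/s
  f (frequency): 1/s  → in the denominator, contributes s

Multiplying the contributions: [m/s] · [s]
Adding exponents of each base unit: m: 1
SI base units of wavelength: m

Answer: m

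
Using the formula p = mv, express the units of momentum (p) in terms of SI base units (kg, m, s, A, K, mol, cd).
Units of each symbol in p = mv:
  m (mass): kg
  v (velocity): m/s

Multiplying the contributions: [kg] · [m/s]
Adding exponents of each base unit: kg: 1, m: 1, s: -1
SI base units of momentum: kg·m/s

Answer: kg·m/s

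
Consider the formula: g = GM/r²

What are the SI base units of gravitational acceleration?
Units of each symbol in g = GM/r²:
  G (gravitational constant): m³/(kg·s²)
  M (mass): kg
  r (distance): m  → to the power 2 in the denominator, contributes 1/m²

Multiplying the contributions: [m³/(kg·s²)] · [kg] · [1/m²]
Adding exponents of each base unit: m: 1, s: -2
SI base units of gravitational acceleration: m/s²

Answer: m/s²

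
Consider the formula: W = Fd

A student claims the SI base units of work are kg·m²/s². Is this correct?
Units of each symbol in W = Fd:
  F (force): kg·m/s²
  d (displacement): m

Multiplying the contributions: [kg·m/s²] · [m]
Adding exponents of each base unit: kg: 1, m: 2, s: -2
SI base units of work: kg·m²/s²

The claimed units kg·m²/s² match the derived units, so the claim is correct.

Answer: Yes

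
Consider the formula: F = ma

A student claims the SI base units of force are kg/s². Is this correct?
Units of each symbol in F = ma:
  m (mass): kg
  a (acceleration): m/s²

Multiplying the contributions: [kg] · [m/s²]
Adding exponents of each base unit: kg: 1, m: 1, s: -2
SI base units of force: kg·m/s²

The claimed units kg/s² (exponents kg: 1, s: -2) do not match the derived units kg·m/s² (exponents kg: 1, m: 1, s: -2), so the claim is incorrect.

Answer: No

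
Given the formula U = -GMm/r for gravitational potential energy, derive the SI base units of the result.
Units of each symbol in U = -GMm/r:
  G (gravitational constant): m³/(kg·s²)
  M (mass): kg
  m (mass): kg
  r (distance): m  → in the denominator, contributes 1/m
  The minus sign does not affect the units.

Multiplying the contributions: [m³/(kg·s²)] · [kg] · [kg] · [1/m]
Adding exponents of each base unit: kg: 1, m: 2, s: -2
SI base units of gravitational potential energy: kg·m²/s²

Answer: kg·m²/s²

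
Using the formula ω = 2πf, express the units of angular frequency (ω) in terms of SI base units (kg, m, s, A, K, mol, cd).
Units of each symbol in ω = 2πf:
  f (frequency): 1/s
  The factor 2π is dimensionless.

Multiplying the contributions: [1/s]
Adding exponents of each base unit: s: -1
SI base units of angular frequency: 1/s

Answer: 1/s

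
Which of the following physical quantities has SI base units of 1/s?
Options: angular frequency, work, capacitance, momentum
Checking the SI base units of each option:
  angular frequency (ω = 2πf): 1/s  ✓ matches
  work (W = Fd): kg·m²/s²  ✗
  capacitance (C = Q/V): s⁴·A²/(kg·m²)  ✗
  momentum (p = mv): kg·m/s  ✗

Only angular frequency has units 1/s.

Answer: angular frequency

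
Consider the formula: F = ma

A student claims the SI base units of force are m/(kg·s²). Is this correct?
Units of each symbol in F = ma:
  m (mass): kg
  a (acceleration): m/s²

Multiplying the contributions: [kg] · [m/s²]
Adding exponents of each base unit: kg: 1, m: 1, s: -2
SI base units of force: kg·m/s²

The claimed units m/(kg·s²) (exponents kg: -1, m: 1, s: -2) do not match the derived units kg·m/s² (exponents kg: 1, m: 1, s: -2), so the claim is incorrect.

Answer: No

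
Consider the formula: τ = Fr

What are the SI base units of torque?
Units of each symbol in τ = Fr:
  F (force): kg·m/s²
  r (lever arm): m

Multiplying the contributions: [kg·m/s²] · [m]
Adding exponents of each base unit: kg: 1, m: 2, s: -2
SI base units of torque: kg·m²/s²

Answer: kg·m²/s²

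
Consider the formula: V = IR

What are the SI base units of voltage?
Units of each symbol in V = IR:
  I (current): A
  R (resistance, in ohms): kg·m²/(s³·A²)

Multiplying the contributions: [A] · [kg·m²/(s³·A²)]
Adding exponents of each base unit: kg: 1, m: 2, s: -3, A: -1
SI base units of voltage: kg·m²/(s³·A)

Answer: kg·m²/(s³·A)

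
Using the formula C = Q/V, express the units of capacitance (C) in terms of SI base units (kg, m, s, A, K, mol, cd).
Units of each symbol in C = Q/V:
  Q (charge, in coulombs): s·A
  V (voltage, in volts): kg·m²/(s³·A)  → in the denominator, contributes s³·A/(kg·m²)

Multiplying the contributions: [s·A] · [s³·A/(kg·m²)]
Adding exponents of each base unit: kg: -1, m: -2, s: 4, A: 2
SI base units of capacitance: s⁴·A²/(kg·m²)

Answer: s⁴·A²/(kg·m²)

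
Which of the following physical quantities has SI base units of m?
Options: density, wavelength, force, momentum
Checking the SI base units of each option:
  density (ρ = m/V): kg/m³  ✗
  wavelength (λ = v/f): m  ✓ matches
  force (F = ma): kg·m/s²  ✗
  momentum (p = mv): kg·m/s  ✗

Only wavelength has units m.

Answer: wavelength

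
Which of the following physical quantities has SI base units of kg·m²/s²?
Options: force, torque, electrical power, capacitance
Checking the SI base units of each option:
  force (F = ma): kg·m/s²  ✗
  torque (τ = Fr): kg·m²/s²  ✓ matches
  electrical power (P = IV): kg·m²/s³  ✗
  capacitance (C = Q/V): s⁴·A²/(kg·m²)  ✗

Only torque has units kg·m²/s².

Answer: torque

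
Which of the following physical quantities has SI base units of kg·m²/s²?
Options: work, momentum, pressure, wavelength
Checking the SI base units of each option:
  work (W = Fd): kg·m²/s²  ✓ matches
  momentum (p = mv): kg·m/s  ✗
  pressure (P = F/A): kg/(m·s²)  ✗
  wavelength (λ = v/f): m  ✗

Only work has units kg·m²/s².

Answer: work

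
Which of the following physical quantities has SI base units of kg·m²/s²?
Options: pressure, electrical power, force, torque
Checking the SI base units of each option:
  pressure (P = F/A): kg/(m·s²)  ✗
  electrical power (P = IV): kg·m²/s³  ✗
  force (F = ma): kg·m/s²  ✗
  torque (τ = Fr): kg·m²/s²  ✓ matches

Only torque has units kg·m²/s².

Answer: torque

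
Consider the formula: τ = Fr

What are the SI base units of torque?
Units of each symbol in τ = Fr:
  F (force): kg·m/s²
  r (lever arm): m

Multiplying the contributions: [kg·m/s²] · [m]
Adding exponents of each base unit: kg: 1, m: 2, s: -2
SI base units of torque: kg·m²/s²

Answer: kg·m²/s²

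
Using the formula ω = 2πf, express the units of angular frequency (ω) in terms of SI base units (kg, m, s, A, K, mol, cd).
Units of each symbol in ω = 2πf:
  f (frequency): 1/s
  The factor 2π is dimensionless.

Multiplying the contributions: [1/s]
Adding exponents of each base unit: s: -1
SI base units of angular frequency: 1/s

Answer: 1/s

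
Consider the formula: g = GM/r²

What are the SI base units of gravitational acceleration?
Units of each symbol in g = GM/r²:
  G (gravitational constant): m³/(kg·s²)
  M (mass): kg
  r (distance): m  → to the power 2 in the denominator, contributes 1/m²

Multiplying the contributions: [m³/(kg·s²)] · [kg] · [1/m²]
Adding exponents of each base unit: m: 1, s: -2
SI base units of gravitational acceleration: m/s²

Answer: m/s²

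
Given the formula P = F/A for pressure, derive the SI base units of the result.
Units of each symbol in P = F/A:
  F (force): kg·m/s²
  A (area): m²  → in the denominator, contributes 1/m²

Multiplying the contributions: [kg·m/s²] · [1/m²]
Adding exponents of each base unit: kg: 1, m: -1, s: -2
SI base units of pressure: kg/(m·s²)

Answer: kg/(m·s²)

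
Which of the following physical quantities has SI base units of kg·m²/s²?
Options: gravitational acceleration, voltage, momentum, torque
Checking the SI base units of each option:
  gravitational acceleration (g = GM/r²): m/s²  ✗
  voltage (V = IR): kg·m²/(s³·A)  ✗
  momentum (p = mv): kg·m/s  ✗
  torque (τ = Fr): kg·m²/s²  ✓ matches

Only torque has units kg·m²/s².

Answer: torque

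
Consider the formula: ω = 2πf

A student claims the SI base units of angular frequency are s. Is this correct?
Units of each symbol in ω = 2πf:
  f (frequency): 1/s
  The factor 2π is dimensionless.

Multiplying the contributions: [1/s]
Adding exponents of each base unit: s: -1
SI base units of angular frequency: 1/s

The claimed units s (exponents s: 1) do not match the derived units 1/s (exponents s: -1), so the claim is incorrect.

Answer: No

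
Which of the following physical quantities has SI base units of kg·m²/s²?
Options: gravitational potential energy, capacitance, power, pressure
Checking the SI base units of each option:
  gravitational potential energy (U = -GMm/r): kg·m²/s²  ✓ matches
  capacitance (C = Q/V): s⁴·A²/(kg·m²)  ✗
  power (P = W/t): kg·m²/s³  ✗
  pressure (P = F/A): kg/(m·s²)  ✗

Only gravitational potential energy has units kg·m²/s².

Answer: gravitational potential energy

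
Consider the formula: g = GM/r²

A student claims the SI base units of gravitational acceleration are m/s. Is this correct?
Units of each symbol in g = GM/r²:
  G (gravitational constant): m³/(kg·s²)
  M (mass): kg
  r (distance): m  → to the power 2 in the denominator, contributes 1/m²

Multiplying the contributions: [m³/(kg·s²)] · [kg] · [1/m²]
Adding exponents of each base unit: m: 1, s: -2
SI base units of gravitational acceleration: m/s²

The claimed units m/s (exponents m: 1, s: -1) do not match the derived units m/s² (exponents m: 1, s: -2), so the claim is incorrect.

Answer: No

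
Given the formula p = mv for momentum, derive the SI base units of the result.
Units of each symbol in p = mv:
  m (mass): kg
  v (velocity): m/s

Multiplying the contributions: [kg] · [m/s]
Adding exponents of each base unit: kg: 1, m: 1, s: -1
SI base units of momentum: kg·m/s

Answer: kg·m/s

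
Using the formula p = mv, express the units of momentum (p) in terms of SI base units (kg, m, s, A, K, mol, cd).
Units of each symbol in p = mv:
  m (mass): kg
  v (velocity): m/s

Multiplying the contributions: [kg] · [m/s]
Adding exponents of each base unit: kg: 1, m: 1, s: -1
SI base units of momentum: kg·m/s

Answer: kg·m/s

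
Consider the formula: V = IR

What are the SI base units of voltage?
Units of each symbol in V = IR:
  I (current): A
  R (resistance, in ohms): kg·m²/(s³·A²)

Multiplying the contributions: [A] · [kg·m²/(s³·A²)]
Adding exponents of each base unit: kg: 1, m: 2, s: -3, A: -1
SI base units of voltage: kg·m²/(s³·A)

Answer: kg·m²/(s³·A)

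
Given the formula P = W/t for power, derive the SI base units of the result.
Units of each symbol in P = W/t:
  W (work): kg·m²/s²
  t (time): s  → in the denominator, contributes 1/s

Multiplying the contributions: [kg·m²/s²] · [1/s]
Adding exponents of each base unit: kg: 1, m: 2, s: -3
SI base units of power: kg·m²/s³

Answer: kg·m²/s³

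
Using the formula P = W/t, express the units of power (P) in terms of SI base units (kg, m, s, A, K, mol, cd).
Units of each symbol in P = W/t:
  W (work): kg·m²/s²
  t (time): s  → in the denominator, contributes 1/s

Multiplying the contributions: [kg·m²/s²] · [1/s]
Adding exponents of each base unit: kg: 1, m: 2, s: -3
SI base units of power: kg·m²/s³

Answer: kg·m²/s³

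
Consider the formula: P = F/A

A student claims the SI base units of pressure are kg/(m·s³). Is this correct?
Units of each symbol in P = F/A:
  F (force): kg·m/s²
  A (area): m²  → in the denominator, contributes 1/m²

Multiplying the contributions: [kg·m/s²] · [1/m²]
Adding exponents of each base unit: kg: 1, m: -1, s: -2
SI base units of pressure: kg/(m·s²)

The claimed units kg/(m·s³) (exponents kg: 1, m: -1, s: -3) do not match the derived units kg/(m·s²) (exponents kg: 1, m: -1, s: -2), so the claim is incorrect.

Answer: No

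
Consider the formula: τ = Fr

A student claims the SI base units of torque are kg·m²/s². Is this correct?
Units of each symbol in τ = Fr:
  F (force): kg·m/s²
  r (lever arm): m

Multiplying the contributions: [kg·m/s²] · [m]
Adding exponents of each base unit: kg: 1, m: 2, s: -2
SI base units of torque: kg·m²/s²

The claimed units kg·m²/s² match the derived units, so the claim is correct.

Answer: Yes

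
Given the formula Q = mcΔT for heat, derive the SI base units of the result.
Units of each symbol in Q = mcΔT:
  m (mass): kg
  c (specific heat capacity, in J/(kg·K)): m²/(s²·K)
  ΔT (temperature change): K

Multiplying the contributions: [kg] · [m²/(s²·K)] · [K]
Adding exponents of each base unit: kg: 1, m: 2, s: -2
SI base units of heat: kg·m²/s²

Answer: kg·m²/s²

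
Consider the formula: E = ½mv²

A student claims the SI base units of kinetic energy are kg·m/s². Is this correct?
Units of each symbol in E = ½mv²:
  m (mass): kg
  v (speed): m/s  → to the power 2, contributes m²/s²
  The factor ½ is dimensionless.

Multiplying the contributions: [kg] · [m²/s²]
Adding exponents of each base unit: kg: 1, m: 2, s: -2
SI base units of kinetic energy: kg·m²/s²

The claimed units kg·m/s² (exponents kg: 1, m: 1, s: -2) do not match the derived units kg·m²/s² (exponents kg: 1, m: 2, s: -2), so the claim is incorrect.

Answer: No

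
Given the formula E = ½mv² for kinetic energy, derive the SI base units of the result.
Units of each symbol in E = ½mv²:
  m (mass): kg
  v (speed): m/s  → to the power 2, contributes m²/s²
  The factor ½ is dimensionless.

Multiplying the contributions: [kg] · [m²/s²]
Adding exponents of each base unit: kg: 1, m: 2, s: -2
SI base units of kinetic energy: kg·m²/s²

Answer: kg·m²/s²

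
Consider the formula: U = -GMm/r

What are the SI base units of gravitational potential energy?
Units of each symbol in U = -GMm/r:
  G (gravitational constant): m³/(kg·s²)
  M (mass): kg
  m (mass): kg
  r (distance): m  → in the denominator, contributes 1/m
  The minus sign does not affect the units.

Multiplying the contributions: [m³/(kg·s²)] · [kg] · [kg] · [1/m]
Adding exponents of each base unit: kg: 1, m: 2, s: -2
SI base units of gravitational potential energy: kg·m²/s²

Answer: kg·m²/s²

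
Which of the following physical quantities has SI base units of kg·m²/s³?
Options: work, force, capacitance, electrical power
Checking the SI base units of each option:
  work (W = Fd): kg·m²/s²  ✗
  force (F = ma): kg·m/s²  ✗
  capacitance (C = Q/V): s⁴·A²/(kg·m²)  ✗
  electrical power (P = IV): kg·m²/s³  ✓ matches

Only electrical power has units kg·m²/s³.

Answer: electrical power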